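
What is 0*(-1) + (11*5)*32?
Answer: 1760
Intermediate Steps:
0*(-1) + (11*5)*32 = 0 + 55*32 = 0 + 1760 = 1760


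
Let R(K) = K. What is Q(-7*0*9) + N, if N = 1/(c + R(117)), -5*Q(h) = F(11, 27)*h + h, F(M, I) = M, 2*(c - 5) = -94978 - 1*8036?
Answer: -1/51385 ≈ -1.9461e-5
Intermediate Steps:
c = -51502 (c = 5 + (-94978 - 1*8036)/2 = 5 + (-94978 - 8036)/2 = 5 + (1/2)*(-103014) = 5 - 51507 = -51502)
Q(h) = -12*h/5 (Q(h) = -(11*h + h)/5 = -12*h/5)
N = -1/51385 (N = 1/(-51502 + 117) = 1/(-51385) = -1/51385 ≈ -1.9461e-5)
Q(-7*0*9) + N = -12*(-7*0)*9/5 - 1/51385 = -0*9 - 1/51385 = -12/5*0 - 1/51385 = 0 - 1/51385 = -1/51385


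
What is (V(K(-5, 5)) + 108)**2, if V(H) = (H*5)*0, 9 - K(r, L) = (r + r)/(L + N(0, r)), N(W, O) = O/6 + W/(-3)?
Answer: 11664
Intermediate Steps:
N(W, O) = -W/3 + O/6 (N(W, O) = O*(1/6) + W*(-1/3) = O/6 - W/3 = -W/3 + O/6)
K(r, L) = 9 - 2*r/(L + r/6) (K(r, L) = 9 - (r + r)/(L + (-1/3*0 + r/6)) = 9 - 2*r/(L + (0 + r/6)) = 9 - 2*r/(L + r/6))
V(H) = 0 (V(H) = (5*H)*0 = 0)
(V(K(-5, 5)) + 108)**2 = (0 + 108)**2 = 108**2 = 11664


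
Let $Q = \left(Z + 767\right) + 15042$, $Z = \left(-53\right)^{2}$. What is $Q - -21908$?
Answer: $40526$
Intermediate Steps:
$Z = 2809$
$Q = 18618$ ($Q = \left(2809 + 767\right) + 15042 = 3576 + 15042 = 18618$)
$Q - -21908 = 18618 - -21908 = 18618 + 21908 = 40526$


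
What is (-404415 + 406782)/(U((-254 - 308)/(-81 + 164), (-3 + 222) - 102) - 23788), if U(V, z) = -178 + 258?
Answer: -2367/23708 ≈ -0.099840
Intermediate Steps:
U(V, z) = 80
(-404415 + 406782)/(U((-254 - 308)/(-81 + 164), (-3 + 222) - 102) - 23788) = (-404415 + 406782)/(80 - 23788) = 2367/(-23708) = 2367*(-1/23708) = -2367/23708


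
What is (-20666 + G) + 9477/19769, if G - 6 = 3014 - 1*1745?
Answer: -383331202/19769 ≈ -19391.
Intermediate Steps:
G = 1275 (G = 6 + (3014 - 1*1745) = 6 + (3014 - 1745) = 6 + 1269 = 1275)
(-20666 + G) + 9477/19769 = (-20666 + 1275) + 9477/19769 = -19391 + 9477*(1/19769) = -19391 + 9477/19769 = -383331202/19769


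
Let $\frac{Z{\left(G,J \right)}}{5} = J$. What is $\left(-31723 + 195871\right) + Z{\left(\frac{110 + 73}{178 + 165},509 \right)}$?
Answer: $166693$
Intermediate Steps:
$Z{\left(G,J \right)} = 5 J$
$\left(-31723 + 195871\right) + Z{\left(\frac{110 + 73}{178 + 165},509 \right)} = \left(-31723 + 195871\right) + 5 \cdot 509 = 164148 + 2545 = 166693$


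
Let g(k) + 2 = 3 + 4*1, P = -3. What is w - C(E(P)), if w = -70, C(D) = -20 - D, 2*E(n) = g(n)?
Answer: -95/2 ≈ -47.500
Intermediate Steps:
g(k) = 5 (g(k) = -2 + (3 + 4*1) = -2 + (3 + 4) = -2 + 7 = 5)
E(n) = 5/2 (E(n) = (½)*5 = 5/2)
w - C(E(P)) = -70 - (-20 - 1*5/2) = -70 - (-20 - 5/2) = -70 - 1*(-45/2) = -70 + 45/2 = -95/2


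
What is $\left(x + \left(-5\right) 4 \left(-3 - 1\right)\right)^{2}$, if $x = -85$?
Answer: $25$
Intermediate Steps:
$\left(x + \left(-5\right) 4 \left(-3 - 1\right)\right)^{2} = \left(-85 + \left(-5\right) 4 \left(-3 - 1\right)\right)^{2} = \left(-85 - -80\right)^{2} = \left(-85 + 80\right)^{2} = \left(-5\right)^{2} = 25$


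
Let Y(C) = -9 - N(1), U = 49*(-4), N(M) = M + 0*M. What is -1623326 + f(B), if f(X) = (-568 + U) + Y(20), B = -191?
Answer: -1624100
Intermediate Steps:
N(M) = M (N(M) = M + 0 = M)
U = -196
Y(C) = -10 (Y(C) = -9 - 1*1 = -9 - 1 = -10)
f(X) = -774 (f(X) = (-568 - 196) - 10 = -764 - 10 = -774)
-1623326 + f(B) = -1623326 - 774 = -1624100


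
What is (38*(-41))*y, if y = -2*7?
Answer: 21812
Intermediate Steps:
y = -14
(38*(-41))*y = (38*(-41))*(-14) = -1558*(-14) = 21812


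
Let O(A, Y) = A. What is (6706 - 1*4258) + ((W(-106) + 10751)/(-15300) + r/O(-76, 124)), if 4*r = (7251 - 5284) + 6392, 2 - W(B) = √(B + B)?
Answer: 2813743997/1162800 + I*√53/7650 ≈ 2419.8 + 0.00095165*I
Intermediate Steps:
W(B) = 2 - √2*√B (W(B) = 2 - √(B + B) = 2 - √(2*B) = 2 - √2*√B)
r = 8359/4 (r = ((7251 - 5284) + 6392)/4 = (1967 + 6392)/4 = (¼)*8359 = 8359/4 ≈ 2089.8)
(6706 - 1*4258) + ((W(-106) + 10751)/(-15300) + r/O(-76, 124)) = (6706 - 1*4258) + (((2 - √2*√(-106)) + 10751)/(-15300) + (8359/4)/(-76)) = (6706 - 4258) + (((2 - √2*I*√106) + 10751)*(-1/15300) + (8359/4)*(-1/76)) = 2448 + (((2 - 2*I*√53) + 10751)*(-1/15300) - 8359/304) = 2448 + ((10753 - 2*I*√53)*(-1/15300) - 8359/304) = 2448 + ((-10753/15300 + I*√53/7650) - 8359/304) = 2448 + (-32790403/1162800 + I*√53/7650) = 2813743997/1162800 + I*√53/7650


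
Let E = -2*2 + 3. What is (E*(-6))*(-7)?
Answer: -42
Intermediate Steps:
E = -1 (E = -4 + 3 = -1)
(E*(-6))*(-7) = -1*(-6)*(-7) = 6*(-7) = -42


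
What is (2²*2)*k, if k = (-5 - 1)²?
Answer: 288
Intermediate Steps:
k = 36 (k = (-6)² = 36)
(2²*2)*k = (2²*2)*36 = (4*2)*36 = 8*36 = 288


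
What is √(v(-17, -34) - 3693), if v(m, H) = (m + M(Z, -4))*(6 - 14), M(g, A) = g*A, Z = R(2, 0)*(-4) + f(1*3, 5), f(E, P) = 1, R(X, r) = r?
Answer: 5*I*√141 ≈ 59.372*I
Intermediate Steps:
Z = 1 (Z = 0*(-4) + 1 = 0 + 1 = 1)
M(g, A) = A*g
v(m, H) = 32 - 8*m (v(m, H) = (m - 4*1)*(6 - 14) = (m - 4)*(-8) = (-4 + m)*(-8) = 32 - 8*m)
√(v(-17, -34) - 3693) = √((32 - 8*(-17)) - 3693) = √((32 + 136) - 3693) = √(168 - 3693) = √(-3525) = 5*I*√141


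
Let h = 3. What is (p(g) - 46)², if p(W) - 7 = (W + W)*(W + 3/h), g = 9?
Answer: 19881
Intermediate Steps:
p(W) = 7 + 2*W*(1 + W) (p(W) = 7 + (W + W)*(W + 3/3) = 7 + (2*W)*(W + 3*(⅓)) = 7 + (2*W)*(W + 1) = 7 + (2*W)*(1 + W) = 7 + 2*W*(1 + W))
(p(g) - 46)² = ((7 + 2*9 + 2*9²) - 46)² = ((7 + 18 + 2*81) - 46)² = ((7 + 18 + 162) - 46)² = (187 - 46)² = 141² = 19881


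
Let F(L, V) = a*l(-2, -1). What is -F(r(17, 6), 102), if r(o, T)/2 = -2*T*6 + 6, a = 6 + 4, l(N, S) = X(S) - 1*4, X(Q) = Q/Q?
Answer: 30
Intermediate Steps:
X(Q) = 1
l(N, S) = -3 (l(N, S) = 1 - 1*4 = 1 - 4 = -3)
a = 10
r(o, T) = 12 - 24*T (r(o, T) = 2*(-2*T*6 + 6) = 2*(-12*T + 6) = 2*(6 - 12*T) = 12 - 24*T)
F(L, V) = -30 (F(L, V) = 10*(-3) = -30)
-F(r(17, 6), 102) = -1*(-30) = 30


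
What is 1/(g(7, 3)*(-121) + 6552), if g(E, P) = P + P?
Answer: 1/5826 ≈ 0.00017164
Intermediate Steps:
g(E, P) = 2*P
1/(g(7, 3)*(-121) + 6552) = 1/((2*3)*(-121) + 6552) = 1/(6*(-121) + 6552) = 1/(-726 + 6552) = 1/5826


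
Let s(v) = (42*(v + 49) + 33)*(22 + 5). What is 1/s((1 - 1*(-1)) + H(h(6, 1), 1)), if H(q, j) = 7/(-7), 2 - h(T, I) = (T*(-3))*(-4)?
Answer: 1/57591 ≈ 1.7364e-5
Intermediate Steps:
h(T, I) = 2 - 12*T (h(T, I) = 2 - T*(-3)*(-4) = 2 - (-3*T)*(-4) = 2 - 12*T)
H(q, j) = -1 (H(q, j) = 7*(-1/7) = -1)
s(v) = 56457 + 1134*v (s(v) = (42*(49 + v) + 33)*27 = ((2058 + 42*v) + 33)*27 = (2091 + 42*v)*27 = 56457 + 1134*v)
1/s((1 - 1*(-1)) + H(h(6, 1), 1)) = 1/(56457 + 1134*((1 - 1*(-1)) - 1)) = 1/(56457 + 1134*((1 + 1) - 1)) = 1/(56457 + 1134*(2 - 1)) = 1/(56457 + 1134*1) = 1/(56457 + 1134) = 1/57591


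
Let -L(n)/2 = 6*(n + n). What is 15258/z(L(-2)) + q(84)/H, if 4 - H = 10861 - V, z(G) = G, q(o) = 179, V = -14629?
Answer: 32404733/101944 ≈ 317.87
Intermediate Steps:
L(n) = -24*n (L(n) = -12*(n + n) = -12*2*n = -24*n)
H = -25486 (H = 4 - (10861 - 1*(-14629)) = 4 - (10861 + 14629) = 4 - 1*25490 = 4 - 25490 = -25486)
15258/z(L(-2)) + q(84)/H = 15258/((-24*(-2))) + 179/(-25486) = 15258/48 + 179*(-1/25486) = 15258*(1/48) - 179/25486 = 2543/8 - 179/25486 = 32404733/101944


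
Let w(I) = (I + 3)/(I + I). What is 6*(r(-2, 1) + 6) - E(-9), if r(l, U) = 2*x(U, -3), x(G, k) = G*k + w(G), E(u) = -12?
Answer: 36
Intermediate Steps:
w(I) = (3 + I)/(2*I) (w(I) = (3 + I)/((2*I)) = (3 + I)*(1/(2*I)) = (3 + I)/(2*I))
x(G, k) = G*k + (3 + G)/(2*G)
r(l, U) = 1 - 6*U + 3/U (r(l, U) = 2*(½ + 3/(2*U) + U*(-3)) = 2*(½ + 3/(2*U) - 3*U) = 2*(½ - 3*U + 3/(2*U)) = 1 - 6*U + 3/U)
6*(r(-2, 1) + 6) - E(-9) = 6*((1 - 6*1 + 3/1) + 6) - 1*(-12) = 6*((1 - 6 + 3*1) + 6) + 12 = 6*((1 - 6 + 3) + 6) + 12 = 6*(-2 + 6) + 12 = 6*4 + 12 = 24 + 12 = 36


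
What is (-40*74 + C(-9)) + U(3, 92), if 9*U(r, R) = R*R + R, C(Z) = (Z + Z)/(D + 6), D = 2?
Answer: -24139/12 ≈ -2011.6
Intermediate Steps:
C(Z) = Z/4 (C(Z) = (Z + Z)/(2 + 6) = (2*Z)/8 = (2*Z)*(⅛) = Z/4)
U(r, R) = R/9 + R²/9 (U(r, R) = (R*R + R)/9 = (R² + R)/9 = (R + R²)/9 = R/9 + R²/9)
(-40*74 + C(-9)) + U(3, 92) = (-40*74 + (¼)*(-9)) + (⅑)*92*(1 + 92) = (-2960 - 9/4) + (⅑)*92*93 = -11849/4 + 2852/3 = -24139/12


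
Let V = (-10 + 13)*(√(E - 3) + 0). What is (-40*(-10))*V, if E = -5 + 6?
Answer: 1200*I*√2 ≈ 1697.1*I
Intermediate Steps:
E = 1
V = 3*I*√2 (V = (-10 + 13)*(√(1 - 3) + 0) = 3*(√(-2) + 0) = 3*(I*√2 + 0) = 3*(I*√2) = 3*I*√2 ≈ 4.2426*I)
(-40*(-10))*V = (-40*(-10))*(3*I*√2) = 400*(3*I*√2) = 1200*I*√2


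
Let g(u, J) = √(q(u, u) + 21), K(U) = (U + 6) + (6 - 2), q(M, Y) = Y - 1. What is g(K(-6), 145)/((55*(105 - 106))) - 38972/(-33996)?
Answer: 9743/8499 - 2*√6/55 ≈ 1.0573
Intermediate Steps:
q(M, Y) = -1 + Y
K(U) = 10 + U (K(U) = (6 + U) + 4 = 10 + U)
g(u, J) = √(20 + u) (g(u, J) = √((-1 + u) + 21) = √(20 + u))
g(K(-6), 145)/((55*(105 - 106))) - 38972/(-33996) = √(20 + (10 - 6))/((55*(105 - 106))) - 38972/(-33996) = √(20 + 4)/((55*(-1))) - 38972*(-1/33996) = √24/(-55) + 9743/8499 = (2*√6)*(-1/55) + 9743/8499 = -2*√6/55 + 9743/8499 = 9743/8499 - 2*√6/55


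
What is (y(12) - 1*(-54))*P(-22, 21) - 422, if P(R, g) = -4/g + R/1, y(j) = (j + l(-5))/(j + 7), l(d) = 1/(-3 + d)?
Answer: -137269/84 ≈ -1634.2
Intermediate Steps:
y(j) = (-1/8 + j)/(7 + j) (y(j) = (j + 1/(-3 - 5))/(j + 7) = (j + 1/(-8))/(7 + j) = (j - 1/8)/(7 + j) = (-1/8 + j)/(7 + j))
P(R, g) = R - 4/g (P(R, g) = -4/g + R*1 = -4/g + R = R - 4/g)
(y(12) - 1*(-54))*P(-22, 21) - 422 = ((-1/8 + 12)/(7 + 12) - 1*(-54))*(-22 - 4/21) - 422 = ((95/8)/19 + 54)*(-22 - 4*1/21) - 422 = ((1/19)*(95/8) + 54)*(-22 - 4/21) - 422 = (5/8 + 54)*(-466/21) - 422 = (437/8)*(-466/21) - 422 = -101821/84 - 422 = -137269/84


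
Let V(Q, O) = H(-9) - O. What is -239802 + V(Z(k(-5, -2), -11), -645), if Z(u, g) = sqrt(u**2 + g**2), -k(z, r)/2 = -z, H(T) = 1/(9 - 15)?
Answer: -1434943/6 ≈ -2.3916e+5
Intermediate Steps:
H(T) = -1/6 (H(T) = 1/(-6) = -1/6)
k(z, r) = 2*z (k(z, r) = -(-2)*z = 2*z)
Z(u, g) = sqrt(g**2 + u**2)
V(Q, O) = -1/6 - O
-239802 + V(Z(k(-5, -2), -11), -645) = -239802 + (-1/6 - 1*(-645)) = -239802 + (-1/6 + 645) = -239802 + 3869/6 = -1434943/6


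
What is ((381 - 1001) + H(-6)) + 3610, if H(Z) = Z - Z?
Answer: 2990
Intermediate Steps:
H(Z) = 0
((381 - 1001) + H(-6)) + 3610 = ((381 - 1001) + 0) + 3610 = (-620 + 0) + 3610 = -620 + 3610 = 2990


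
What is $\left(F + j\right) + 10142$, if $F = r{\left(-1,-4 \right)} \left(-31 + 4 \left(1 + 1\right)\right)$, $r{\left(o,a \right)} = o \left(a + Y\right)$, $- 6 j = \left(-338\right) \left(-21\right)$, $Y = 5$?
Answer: $8982$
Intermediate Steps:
$j = -1183$ ($j = - \frac{\left(-338\right) \left(-21\right)}{6} = \left(- \frac{1}{6}\right) 7098 = -1183$)
$r{\left(o,a \right)} = o \left(5 + a\right)$ ($r{\left(o,a \right)} = o \left(a + 5\right) = o \left(5 + a\right)$)
$F = 23$ ($F = - (5 - 4) \left(-31 + 4 \left(1 + 1\right)\right) = \left(-1\right) 1 \left(-31 + 4 \cdot 2\right) = - (-31 + 8) = \left(-1\right) \left(-23\right) = 23$)
$\left(F + j\right) + 10142 = \left(23 - 1183\right) + 10142 = -1160 + 10142 = 8982$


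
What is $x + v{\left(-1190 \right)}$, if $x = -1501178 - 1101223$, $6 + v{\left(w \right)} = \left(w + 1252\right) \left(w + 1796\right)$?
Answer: $-2564835$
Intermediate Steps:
$v{\left(w \right)} = -6 + \left(1252 + w\right) \left(1796 + w\right)$ ($v{\left(w \right)} = -6 + \left(w + 1252\right) \left(w + 1796\right) = -6 + \left(1252 + w\right) \left(1796 + w\right)$)
$x = -2602401$
$x + v{\left(-1190 \right)} = -2602401 + \left(2248586 + \left(-1190\right)^{2} + 3048 \left(-1190\right)\right) = -2602401 + \left(2248586 + 1416100 - 3627120\right) = -2602401 + 37566 = -2564835$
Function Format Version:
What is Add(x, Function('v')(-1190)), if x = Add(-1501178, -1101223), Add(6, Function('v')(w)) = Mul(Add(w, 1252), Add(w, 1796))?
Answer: -2564835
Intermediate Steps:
Function('v')(w) = Add(-6, Mul(Add(1252, w), Add(1796, w))) (Function('v')(w) = Add(-6, Mul(Add(w, 1252), Add(w, 1796))) = Add(-6, Mul(Add(1252, w), Add(1796, w))))
x = -2602401
Add(x, Function('v')(-1190)) = Add(-2602401, Add(2248586, Pow(-1190, 2), Mul(3048, -1190))) = Add(-2602401, Add(2248586, 1416100, -3627120)) = Add(-2602401, 37566) = -2564835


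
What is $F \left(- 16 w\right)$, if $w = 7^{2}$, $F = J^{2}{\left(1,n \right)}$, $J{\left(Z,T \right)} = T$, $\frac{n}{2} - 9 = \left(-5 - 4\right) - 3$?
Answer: $-28224$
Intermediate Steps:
$n = -6$ ($n = 18 + 2 \left(\left(-5 - 4\right) - 3\right) = 18 + 2 \left(-9 - 3\right) = 18 + 2 \left(-12\right) = 18 - 24 = -6$)
$F = 36$ ($F = \left(-6\right)^{2} = 36$)
$w = 49$
$F \left(- 16 w\right) = 36 \left(\left(-16\right) 49\right) = 36 \left(-784\right) = -28224$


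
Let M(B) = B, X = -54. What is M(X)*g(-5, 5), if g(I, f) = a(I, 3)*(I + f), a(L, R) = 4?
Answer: 0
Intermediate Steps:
g(I, f) = 4*I + 4*f (g(I, f) = 4*(I + f) = 4*I + 4*f)
M(X)*g(-5, 5) = -54*(4*(-5) + 4*5) = -54*(-20 + 20) = -54*0 = 0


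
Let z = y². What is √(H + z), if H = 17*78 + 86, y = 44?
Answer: 6*√93 ≈ 57.862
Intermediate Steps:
H = 1412 (H = 1326 + 86 = 1412)
z = 1936 (z = 44² = 1936)
√(H + z) = √(1412 + 1936) = √3348 = 6*√93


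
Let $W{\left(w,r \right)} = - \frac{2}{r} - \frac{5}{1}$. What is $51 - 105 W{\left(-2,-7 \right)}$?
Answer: $546$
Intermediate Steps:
$W{\left(w,r \right)} = -5 - \frac{2}{r}$ ($W{\left(w,r \right)} = - \frac{2}{r} - 5 = -5 - \frac{2}{r}$)
$51 - 105 W{\left(-2,-7 \right)} = 51 - 105 \left(-5 - \frac{2}{-7}\right) = 51 - 105 \left(-5 - - \frac{2}{7}\right) = 51 - 105 \left(-5 + \frac{2}{7}\right) = 51 - -495 = 51 + 495 = 546$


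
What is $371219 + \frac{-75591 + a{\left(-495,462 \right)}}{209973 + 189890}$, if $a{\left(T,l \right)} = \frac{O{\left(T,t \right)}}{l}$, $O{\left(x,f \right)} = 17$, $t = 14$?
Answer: $\frac{68577740341589}{184736706} \approx 3.7122 \cdot 10^{5}$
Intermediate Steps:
$a{\left(T,l \right)} = \frac{17}{l}$
$371219 + \frac{-75591 + a{\left(-495,462 \right)}}{209973 + 189890} = 371219 + \frac{-75591 + \frac{17}{462}}{209973 + 189890} = 371219 + \frac{-75591 + 17 \cdot \frac{1}{462}}{399863} = 371219 + \left(-75591 + \frac{17}{462}\right) \frac{1}{399863} = 371219 - \frac{34923025}{184736706} = \frac{68577740341589}{184736706}$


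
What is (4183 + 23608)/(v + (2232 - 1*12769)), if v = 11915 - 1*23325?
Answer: -27791/21947 ≈ -1.2663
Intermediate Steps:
v = -11410 (v = 11915 - 23325 = -11410)
(4183 + 23608)/(v + (2232 - 1*12769)) = (4183 + 23608)/(-11410 + (2232 - 1*12769)) = 27791/(-11410 + (2232 - 12769)) = 27791/(-11410 - 10537) = 27791/(-21947) = 27791*(-1/21947) = -27791/21947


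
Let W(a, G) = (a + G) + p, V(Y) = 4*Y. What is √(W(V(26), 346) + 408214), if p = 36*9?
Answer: 2*√102247 ≈ 639.52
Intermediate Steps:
p = 324
W(a, G) = 324 + G + a (W(a, G) = (a + G) + 324 = (G + a) + 324 = 324 + G + a)
√(W(V(26), 346) + 408214) = √((324 + 346 + 4*26) + 408214) = √((324 + 346 + 104) + 408214) = √(774 + 408214) = √408988 = 2*√102247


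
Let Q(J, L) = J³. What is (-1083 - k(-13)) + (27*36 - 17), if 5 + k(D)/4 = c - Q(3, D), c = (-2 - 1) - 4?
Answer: 28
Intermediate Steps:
c = -7 (c = -3 - 4 = -7)
k(D) = -156 (k(D) = -20 + 4*(-7 - 1*3³) = -20 + 4*(-7 - 1*27) = -20 + 4*(-7 - 27) = -20 + 4*(-34) = -20 - 136 = -156)
(-1083 - k(-13)) + (27*36 - 17) = (-1083 - 1*(-156)) + (27*36 - 17) = (-1083 + 156) + (972 - 17) = -927 + 955 = 28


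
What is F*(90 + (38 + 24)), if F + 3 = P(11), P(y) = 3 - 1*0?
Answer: 0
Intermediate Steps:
P(y) = 3 (P(y) = 3 + 0 = 3)
F = 0 (F = -3 + 3 = 0)
F*(90 + (38 + 24)) = 0*(90 + (38 + 24)) = 0*(90 + 62) = 0*152 = 0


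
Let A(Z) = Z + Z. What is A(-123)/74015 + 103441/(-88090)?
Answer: -1535571151/1303996270 ≈ -1.1776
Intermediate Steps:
A(Z) = 2*Z
A(-123)/74015 + 103441/(-88090) = (2*(-123))/74015 + 103441/(-88090) = -246*1/74015 + 103441*(-1/88090) = -246/74015 - 103441/88090 = -1535571151/1303996270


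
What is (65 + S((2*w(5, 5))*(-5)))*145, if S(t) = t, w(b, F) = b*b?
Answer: -26825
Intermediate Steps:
w(b, F) = b²
(65 + S((2*w(5, 5))*(-5)))*145 = (65 + (2*5²)*(-5))*145 = (65 + (2*25)*(-5))*145 = (65 + 50*(-5))*145 = (65 - 250)*145 = -185*145 = -26825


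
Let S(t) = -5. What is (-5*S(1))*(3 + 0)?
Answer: 75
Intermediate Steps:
(-5*S(1))*(3 + 0) = (-5*(-5))*(3 + 0) = 25*3 = 75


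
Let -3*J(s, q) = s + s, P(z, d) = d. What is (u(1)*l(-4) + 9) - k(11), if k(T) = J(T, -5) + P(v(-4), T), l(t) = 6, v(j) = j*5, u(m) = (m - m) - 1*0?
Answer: 16/3 ≈ 5.3333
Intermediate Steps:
u(m) = 0 (u(m) = 0 + 0 = 0)
v(j) = 5*j
J(s, q) = -2*s/3 (J(s, q) = -(s + s)/3 = -2*s/3)
k(T) = T/3 (k(T) = -2*T/3 + T = T/3)
(u(1)*l(-4) + 9) - k(11) = (0*6 + 9) - 11/3 = (0 + 9) - 1*11/3 = 9 - 11/3 = 16/3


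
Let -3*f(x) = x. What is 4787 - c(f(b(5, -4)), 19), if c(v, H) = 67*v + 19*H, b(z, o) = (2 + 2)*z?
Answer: 14618/3 ≈ 4872.7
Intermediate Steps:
b(z, o) = 4*z
f(x) = -x/3
c(v, H) = 19*H + 67*v
4787 - c(f(b(5, -4)), 19) = 4787 - (19*19 + 67*(-4*5/3)) = 4787 - (361 + 67*(-⅓*20)) = 4787 - (361 + 67*(-20/3)) = 4787 - (361 - 1340/3) = 4787 - 1*(-257/3) = 4787 + 257/3 = 14618/3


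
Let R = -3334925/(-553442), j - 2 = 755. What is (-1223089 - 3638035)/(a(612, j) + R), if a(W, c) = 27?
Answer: -2690350188808/18277859 ≈ -1.4719e+5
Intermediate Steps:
j = 757 (j = 2 + 755 = 757)
R = 3334925/553442 (R = -3334925*(-1/553442) = 3334925/553442 ≈ 6.0258)
(-1223089 - 3638035)/(a(612, j) + R) = (-1223089 - 3638035)/(27 + 3334925/553442) = -4861124/18277859/553442 = -4861124*553442/18277859 = -2690350188808/18277859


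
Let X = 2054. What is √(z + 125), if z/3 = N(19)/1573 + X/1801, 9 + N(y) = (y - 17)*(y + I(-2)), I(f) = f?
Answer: √8521150252238/257543 ≈ 11.334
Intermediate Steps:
N(y) = -9 + (-17 + y)*(-2 + y) (N(y) = -9 + (y - 17)*(y - 2) = -9 + (-17 + y)*(-2 + y))
z = 9827901/2832973 (z = 3*((25 + 19² - 19*19)/1573 + 2054/1801) = 3*((25 + 361 - 361)*(1/1573) + 2054*(1/1801)) = 3*(25*(1/1573) + 2054/1801) = 3*(25/1573 + 2054/1801) = 3*(3275967/2832973) = 9827901/2832973 ≈ 3.4691)
√(z + 125) = √(9827901/2832973 + 125) = √(363949526/2832973) = √8521150252238/257543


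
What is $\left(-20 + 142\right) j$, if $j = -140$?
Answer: $-17080$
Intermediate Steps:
$\left(-20 + 142\right) j = \left(-20 + 142\right) \left(-140\right) = 122 \left(-140\right) = -17080$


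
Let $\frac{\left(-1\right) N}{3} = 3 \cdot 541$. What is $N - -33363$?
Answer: $28494$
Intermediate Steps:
$N = -4869$ ($N = - 3 \cdot 3 \cdot 541 = \left(-3\right) 1623 = -4869$)
$N - -33363 = -4869 - -33363 = -4869 + 33363 = 28494$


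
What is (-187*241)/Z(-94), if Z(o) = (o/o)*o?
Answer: 45067/94 ≈ 479.44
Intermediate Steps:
Z(o) = o (Z(o) = 1*o = o)
(-187*241)/Z(-94) = -187*241/(-94) = -45067*(-1/94) = 45067/94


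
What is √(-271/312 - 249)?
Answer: 7*I*√124098/156 ≈ 15.807*I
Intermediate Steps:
√(-271/312 - 249) = √(-77959/312) = 7*I*√124098/156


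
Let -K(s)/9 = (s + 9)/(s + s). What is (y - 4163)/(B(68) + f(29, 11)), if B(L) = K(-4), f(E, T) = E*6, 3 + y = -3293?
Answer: -59672/1437 ≈ -41.525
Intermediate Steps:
y = -3296 (y = -3 - 3293 = -3296)
K(s) = -9*(9 + s)/(2*s) (K(s) = -9*(s + 9)/(s + s) = -9*(9 + s)/(2*s))
f(E, T) = 6*E
B(L) = 45/8 (B(L) = (9/2)*(-9 - 1*(-4))/(-4) = (9/2)*(-¼)*(-9 + 4) = (9/2)*(-¼)*(-5) = 45/8)
(y - 4163)/(B(68) + f(29, 11)) = (-3296 - 4163)/(45/8 + 6*29) = -7459/(45/8 + 174) = -7459/1437/8 = -7459*8/1437 = -59672/1437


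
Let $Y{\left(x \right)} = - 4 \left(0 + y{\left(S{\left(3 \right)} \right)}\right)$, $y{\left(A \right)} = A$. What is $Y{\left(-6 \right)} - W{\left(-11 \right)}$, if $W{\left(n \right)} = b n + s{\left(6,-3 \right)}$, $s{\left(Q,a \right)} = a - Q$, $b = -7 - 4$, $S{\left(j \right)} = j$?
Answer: $-124$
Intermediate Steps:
$b = -11$ ($b = -7 - 4 = -11$)
$Y{\left(x \right)} = -12$ ($Y{\left(x \right)} = - 4 \left(0 + 3\right) = \left(-4\right) 3 = -12$)
$W{\left(n \right)} = -9 - 11 n$ ($W{\left(n \right)} = - 11 n - 9 = -9 - 11 n$)
$Y{\left(-6 \right)} - W{\left(-11 \right)} = -12 - \left(-9 - -121\right) = -12 - \left(-9 + 121\right) = -12 - 112 = -124$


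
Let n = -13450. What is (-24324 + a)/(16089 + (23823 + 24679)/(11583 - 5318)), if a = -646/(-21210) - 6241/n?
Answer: -124205878210651/82196620131090 ≈ -1.5111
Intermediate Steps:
a = 14106031/28527450 (a = -646/(-21210) - 6241/(-13450) = -646*(-1/21210) - 6241*(-1/13450) = 323/10605 + 6241/13450 = 14106031/28527450 ≈ 0.49447)
(-24324 + a)/(16089 + (23823 + 24679)/(11583 - 5318)) = (-24324 + 14106031/28527450)/(16089 + (23823 + 24679)/(11583 - 5318)) = -693887587769/(28527450*(16089 + 48502/6265)) = -693887587769/(28527450*100846087/6265) = -693887587769/28527450*6265/100846087 = -124205878210651/82196620131090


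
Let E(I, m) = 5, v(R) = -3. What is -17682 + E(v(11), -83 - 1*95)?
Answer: -17677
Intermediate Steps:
-17682 + E(v(11), -83 - 1*95) = -17682 + 5 = -17677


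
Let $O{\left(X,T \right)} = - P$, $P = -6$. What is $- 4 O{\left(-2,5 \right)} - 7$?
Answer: $-31$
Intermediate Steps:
$O{\left(X,T \right)} = 6$ ($O{\left(X,T \right)} = \left(-1\right) \left(-6\right) = 6$)
$- 4 O{\left(-2,5 \right)} - 7 = \left(-4\right) 6 - 7 = -24 - 7 = -31$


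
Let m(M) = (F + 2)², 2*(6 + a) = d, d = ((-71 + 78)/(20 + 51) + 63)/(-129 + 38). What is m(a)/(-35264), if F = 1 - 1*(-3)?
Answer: -9/8816 ≈ -0.0010209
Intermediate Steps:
F = 4 (F = 1 + 3 = 4)
d = -640/923 (d = (7/71 + 63)/(-91) = (7*(1/71) + 63)*(-1/91) = (7/71 + 63)*(-1/91) = (4480/71)*(-1/91) = -640/923 ≈ -0.69339)
a = -5858/923 (a = -6 + (½)*(-640/923) = -6 - 320/923 = -5858/923 ≈ -6.3467)
m(M) = 36 (m(M) = (4 + 2)² = 6² = 36)
m(a)/(-35264) = 36/(-35264) = 36*(-1/35264) = -9/8816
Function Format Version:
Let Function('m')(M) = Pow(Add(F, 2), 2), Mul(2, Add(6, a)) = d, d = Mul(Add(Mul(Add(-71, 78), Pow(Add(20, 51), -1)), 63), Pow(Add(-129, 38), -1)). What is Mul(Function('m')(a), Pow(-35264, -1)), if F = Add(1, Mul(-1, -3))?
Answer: Rational(-9, 8816) ≈ -0.0010209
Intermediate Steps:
F = 4 (F = Add(1, 3) = 4)
d = Rational(-640, 923) (d = Mul(Add(Mul(7, Pow(71, -1)), 63), Pow(-91, -1)) = Mul(Add(Mul(7, Rational(1, 71)), 63), Rational(-1, 91)) = Mul(Add(Rational(7, 71), 63), Rational(-1, 91)) = Mul(Rational(4480, 71), Rational(-1, 91)) = Rational(-640, 923) ≈ -0.69339)
a = Rational(-5858, 923) (a = Add(-6, Mul(Rational(1, 2), Rational(-640, 923))) = Add(-6, Rational(-320, 923)) = Rational(-5858, 923) ≈ -6.3467)
Function('m')(M) = 36 (Function('m')(M) = Pow(Add(4, 2), 2) = Pow(6, 2) = 36)
Mul(Function('m')(a), Pow(-35264, -1)) = Mul(36, Pow(-35264, -1)) = Mul(36, Rational(-1, 35264)) = Rational(-9, 8816)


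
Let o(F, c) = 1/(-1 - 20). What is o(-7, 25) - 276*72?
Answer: -417313/21 ≈ -19872.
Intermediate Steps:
o(F, c) = -1/21 (o(F, c) = 1/(-21) = -1/21)
o(-7, 25) - 276*72 = -1/21 - 276*72 = -1/21 - 19872 = -417313/21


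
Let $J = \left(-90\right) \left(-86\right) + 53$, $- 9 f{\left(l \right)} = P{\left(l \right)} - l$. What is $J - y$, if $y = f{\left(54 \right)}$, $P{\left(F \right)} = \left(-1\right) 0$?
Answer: $7787$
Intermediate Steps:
$P{\left(F \right)} = 0$
$f{\left(l \right)} = \frac{l}{9}$ ($f{\left(l \right)} = - \frac{0 - l}{9} = - \frac{\left(-1\right) l}{9} = \frac{l}{9}$)
$y = 6$ ($y = \frac{1}{9} \cdot 54 = 6$)
$J = 7793$ ($J = 7740 + 53 = 7793$)
$J - y = 7793 - 6 = 7787$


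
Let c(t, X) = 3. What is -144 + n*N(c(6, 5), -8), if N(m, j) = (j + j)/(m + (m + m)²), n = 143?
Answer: -608/3 ≈ -202.67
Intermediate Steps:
N(m, j) = 2*j/(m + 4*m²) (N(m, j) = (2*j)/(m + (2*m)²) = (2*j)/(m + 4*m²) = 2*j/(m + 4*m²))
-144 + n*N(c(6, 5), -8) = -144 + 143*(2*(-8)/(3*(1 + 4*3))) = -144 + 143*(2*(-8)*(⅓)/(1 + 12)) = -144 + 143*(2*(-8)*(⅓)/13) = -144 + 143*(2*(-8)*(⅓)*(1/13)) = -144 + 143*(-16/39) = -144 - 176/3 = -608/3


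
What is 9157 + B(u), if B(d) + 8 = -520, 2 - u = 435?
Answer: 8629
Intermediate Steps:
u = -433 (u = 2 - 1*435 = 2 - 435 = -433)
B(d) = -528 (B(d) = -8 - 520 = -528)
9157 + B(u) = 9157 - 528 = 8629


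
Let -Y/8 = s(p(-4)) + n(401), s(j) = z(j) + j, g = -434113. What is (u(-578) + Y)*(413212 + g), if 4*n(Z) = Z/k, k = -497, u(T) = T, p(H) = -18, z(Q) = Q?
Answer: 2995698528/497 ≈ 6.0276e+6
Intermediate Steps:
n(Z) = -Z/1988 (n(Z) = (Z/(-497))/4 = (Z*(-1/497))/4 = (-Z/497)/4 = -Z/1988)
s(j) = 2*j (s(j) = j + j = 2*j)
Y = 143938/497 (Y = -8*(2*(-18) - 1/1988*401) = -8*(-36 - 401/1988) = -8*(-71969/1988) = 143938/497 ≈ 289.61)
(u(-578) + Y)*(413212 + g) = (-578 + 143938/497)*(413212 - 434113) = -143328/497*(-20901) = 2995698528/497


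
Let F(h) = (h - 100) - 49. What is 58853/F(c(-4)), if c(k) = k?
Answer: -58853/153 ≈ -384.66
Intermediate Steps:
F(h) = -149 + h (F(h) = (-100 + h) - 49 = -149 + h)
58853/F(c(-4)) = 58853/(-149 - 4) = 58853/(-153) = 58853*(-1/153) = -58853/153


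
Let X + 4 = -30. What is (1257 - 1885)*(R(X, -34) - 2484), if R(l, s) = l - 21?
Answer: 1594492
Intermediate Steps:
X = -34 (X = -4 - 30 = -34)
R(l, s) = -21 + l
(1257 - 1885)*(R(X, -34) - 2484) = (1257 - 1885)*((-21 - 34) - 2484) = -628*(-55 - 2484) = -628*(-2539) = 1594492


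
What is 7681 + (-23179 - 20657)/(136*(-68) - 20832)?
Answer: 57772079/7520 ≈ 7682.5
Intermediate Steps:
7681 + (-23179 - 20657)/(136*(-68) - 20832) = 7681 - 43836/(-9248 - 20832) = 7681 - 43836/(-30080) = 7681 - 43836*(-1/30080) = 7681 + 10959/7520 = 57772079/7520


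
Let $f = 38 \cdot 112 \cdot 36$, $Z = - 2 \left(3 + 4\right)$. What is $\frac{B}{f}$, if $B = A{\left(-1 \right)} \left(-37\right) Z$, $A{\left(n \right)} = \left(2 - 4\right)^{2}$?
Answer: $\frac{37}{2736} \approx 0.013523$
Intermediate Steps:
$Z = -14$ ($Z = \left(-2\right) 7 = -14$)
$f = 153216$ ($f = 4256 \cdot 36 = 153216$)
$A{\left(n \right)} = 4$ ($A{\left(n \right)} = \left(-2\right)^{2} = 4$)
$B = 2072$ ($B = 4 \left(-37\right) \left(-14\right) = \left(-148\right) \left(-14\right) = 2072$)
$\frac{B}{f} = \frac{2072}{153216} = 2072 \cdot \frac{1}{153216} = \frac{37}{2736}$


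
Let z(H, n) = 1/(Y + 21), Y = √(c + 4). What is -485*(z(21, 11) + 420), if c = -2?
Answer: -89434485/439 + 485*√2/439 ≈ -2.0372e+5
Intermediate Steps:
Y = √2 (Y = √(-2 + 4) = √2 ≈ 1.4142)
z(H, n) = 1/(21 + √2) (z(H, n) = 1/(√2 + 21) = 1/(21 + √2))
-485*(z(21, 11) + 420) = -485*((21/439 - √2/439) + 420) = -485*(184401/439 - √2/439) = -89434485/439 + 485*√2/439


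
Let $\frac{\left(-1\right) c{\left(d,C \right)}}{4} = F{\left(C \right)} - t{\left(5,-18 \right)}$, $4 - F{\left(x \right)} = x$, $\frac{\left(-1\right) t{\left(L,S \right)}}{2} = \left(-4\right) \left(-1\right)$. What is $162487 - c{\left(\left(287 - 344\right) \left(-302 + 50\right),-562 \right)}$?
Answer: $164783$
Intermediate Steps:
$t{\left(L,S \right)} = -8$ ($t{\left(L,S \right)} = - 2 \left(\left(-4\right) \left(-1\right)\right) = \left(-2\right) 4 = -8$)
$F{\left(x \right)} = 4 - x$
$c{\left(d,C \right)} = -48 + 4 C$ ($c{\left(d,C \right)} = - 4 \left(\left(4 - C\right) - -8\right) = - 4 \left(\left(4 - C\right) + 8\right) = - 4 \left(12 - C\right) = -48 + 4 C$)
$162487 - c{\left(\left(287 - 344\right) \left(-302 + 50\right),-562 \right)} = 162487 - \left(-48 + 4 \left(-562\right)\right) = 162487 - \left(-48 - 2248\right) = 162487 - -2296 = 162487 + 2296 = 164783$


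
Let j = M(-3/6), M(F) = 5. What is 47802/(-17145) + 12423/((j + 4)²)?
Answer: 2581733/17145 ≈ 150.58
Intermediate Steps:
j = 5
47802/(-17145) + 12423/((j + 4)²) = 47802/(-17145) + 12423/((5 + 4)²) = 47802*(-1/17145) + 12423/(9²) = -15934/5715 + 12423/81 = -15934/5715 + 12423*(1/81) = -15934/5715 + 4141/27 = 2581733/17145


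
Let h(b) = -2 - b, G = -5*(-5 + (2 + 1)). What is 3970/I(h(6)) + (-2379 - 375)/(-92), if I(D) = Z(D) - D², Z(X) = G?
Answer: -54131/1242 ≈ -43.584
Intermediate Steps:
G = 10 (G = -5*(-5 + 3) = -5*(-2) = 10)
Z(X) = 10
I(D) = 10 - D²
3970/I(h(6)) + (-2379 - 375)/(-92) = 3970/(10 - (-2 - 1*6)²) + (-2379 - 375)/(-92) = 3970/(10 - (-2 - 6)²) - 2754*(-1/92) = 3970/(10 - 1*(-8)²) + 1377/46 = 3970/(10 - 1*64) + 1377/46 = 3970/(10 - 64) + 1377/46 = 3970/(-54) + 1377/46 = 3970*(-1/54) + 1377/46 = -1985/27 + 1377/46 = -54131/1242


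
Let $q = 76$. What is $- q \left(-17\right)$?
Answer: $1292$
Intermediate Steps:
$- q \left(-17\right) = - 76 \left(-17\right) = \left(-1\right) \left(-1292\right) = 1292$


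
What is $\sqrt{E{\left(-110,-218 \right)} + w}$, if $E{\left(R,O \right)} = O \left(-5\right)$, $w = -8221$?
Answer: $i \sqrt{7131} \approx 84.445 i$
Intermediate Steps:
$E{\left(R,O \right)} = - 5 O$
$\sqrt{E{\left(-110,-218 \right)} + w} = \sqrt{\left(-5\right) \left(-218\right) - 8221} = \sqrt{1090 - 8221} = \sqrt{-7131} = i \sqrt{7131}$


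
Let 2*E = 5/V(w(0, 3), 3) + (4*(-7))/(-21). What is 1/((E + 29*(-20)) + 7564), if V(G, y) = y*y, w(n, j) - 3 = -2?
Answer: 18/125729 ≈ 0.00014317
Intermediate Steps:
w(n, j) = 1 (w(n, j) = 3 - 2 = 1)
V(G, y) = y²
E = 17/18 (E = (5/(3²) + (4*(-7))/(-21))/2 = (5/9 - 28*(-1/21))/2 = (5*(⅑) + 4/3)/2 = (5/9 + 4/3)/2 = (½)*(17/9) = 17/18 ≈ 0.94444)
1/((E + 29*(-20)) + 7564) = 1/((17/18 + 29*(-20)) + 7564) = 1/((17/18 - 580) + 7564) = 1/(-10423/18 + 7564) = 1/(125729/18) = 18/125729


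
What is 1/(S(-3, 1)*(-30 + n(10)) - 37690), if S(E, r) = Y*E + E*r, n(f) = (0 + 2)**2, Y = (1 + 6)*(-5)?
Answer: -1/40342 ≈ -2.4788e-5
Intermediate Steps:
Y = -35 (Y = 7*(-5) = -35)
n(f) = 4 (n(f) = 2**2 = 4)
S(E, r) = -35*E + E*r
1/(S(-3, 1)*(-30 + n(10)) - 37690) = 1/((-3*(-35 + 1))*(-30 + 4) - 37690) = 1/(-3*(-34)*(-26) - 37690) = 1/(102*(-26) - 37690) = 1/(-2652 - 37690) = 1/(-40342) = -1/40342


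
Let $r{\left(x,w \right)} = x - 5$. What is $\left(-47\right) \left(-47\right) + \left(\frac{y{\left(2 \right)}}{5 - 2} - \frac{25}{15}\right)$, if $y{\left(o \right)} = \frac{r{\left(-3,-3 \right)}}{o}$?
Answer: $2206$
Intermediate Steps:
$r{\left(x,w \right)} = -5 + x$
$y{\left(o \right)} = - \frac{8}{o}$ ($y{\left(o \right)} = \frac{-5 - 3}{o} = - \frac{8}{o}$)
$\left(-47\right) \left(-47\right) + \left(\frac{y{\left(2 \right)}}{5 - 2} - \frac{25}{15}\right) = \left(-47\right) \left(-47\right) - \left(\frac{5}{3} - \frac{\left(-8\right) \frac{1}{2}}{5 - 2}\right) = 2209 - \left(\frac{5}{3} - \frac{\left(-8\right) \frac{1}{2}}{5 - 2}\right) = 2209 - \left(\frac{5}{3} + \frac{4}{3}\right) = 2209 - 3 = 2206$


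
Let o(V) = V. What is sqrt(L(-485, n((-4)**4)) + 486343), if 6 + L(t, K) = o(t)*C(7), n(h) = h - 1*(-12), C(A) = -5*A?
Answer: 4*sqrt(31457) ≈ 709.45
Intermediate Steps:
n(h) = 12 + h (n(h) = h + 12 = 12 + h)
L(t, K) = -6 - 35*t (L(t, K) = -6 + t*(-5*7) = -6 + t*(-35) = -6 - 35*t)
sqrt(L(-485, n((-4)**4)) + 486343) = sqrt((-6 - 35*(-485)) + 486343) = sqrt((-6 + 16975) + 486343) = sqrt(16969 + 486343) = sqrt(503312) = 4*sqrt(31457)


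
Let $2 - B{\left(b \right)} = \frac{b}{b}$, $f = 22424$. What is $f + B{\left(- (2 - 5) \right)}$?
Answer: $22425$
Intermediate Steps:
$B{\left(b \right)} = 1$ ($B{\left(b \right)} = 2 - \frac{b}{b} = 2 - 1 = 1$)
$f + B{\left(- (2 - 5) \right)} = 22424 + 1 = 22425$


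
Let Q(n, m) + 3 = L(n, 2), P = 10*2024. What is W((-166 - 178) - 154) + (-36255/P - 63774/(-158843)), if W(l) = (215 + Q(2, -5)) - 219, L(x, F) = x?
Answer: -4108595761/642996464 ≈ -6.3898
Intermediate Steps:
P = 20240
Q(n, m) = -3 + n
W(l) = -5 (W(l) = (215 + (-3 + 2)) - 219 = (215 - 1) - 219 = 214 - 219 = -5)
W((-166 - 178) - 154) + (-36255/P - 63774/(-158843)) = -5 + (-36255/20240 - 63774/(-158843)) = -5 + (-36255*1/20240 - 63774*(-1/158843)) = -5 + (-7251/4048 + 63774/158843) = -5 - 893613441/642996464 = -4108595761/642996464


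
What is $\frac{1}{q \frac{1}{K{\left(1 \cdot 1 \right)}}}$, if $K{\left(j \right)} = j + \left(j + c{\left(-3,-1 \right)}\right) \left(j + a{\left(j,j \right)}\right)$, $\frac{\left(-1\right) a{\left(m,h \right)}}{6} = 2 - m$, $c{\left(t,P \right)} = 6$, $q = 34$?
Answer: $-1$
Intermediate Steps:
$a{\left(m,h \right)} = -12 + 6 m$ ($a{\left(m,h \right)} = - 6 \left(2 - m\right) = -12 + 6 m$)
$K{\left(j \right)} = j + \left(-12 + 7 j\right) \left(6 + j\right)$ ($K{\left(j \right)} = j + \left(j + 6\right) \left(j + \left(-12 + 6 j\right)\right) = j + \left(6 + j\right) \left(-12 + 7 j\right) = j + \left(-12 + 7 j\right) \left(6 + j\right)$)
$\frac{1}{q \frac{1}{K{\left(1 \cdot 1 \right)}}} = \frac{1}{34 \frac{1}{-72 + 7 \left(1 \cdot 1\right)^{2} + 31 \cdot 1 \cdot 1}} = \frac{1}{34 \frac{1}{-72 + 7 \cdot 1^{2} + 31 \cdot 1}} = \frac{1}{34 \frac{1}{-72 + 7 \cdot 1 + 31}} = \frac{1}{34 \frac{1}{-72 + 7 + 31}} = \frac{1}{34 \frac{1}{-34}} = \frac{1}{34 \left(- \frac{1}{34}\right)} = \frac{1}{-1} = -1$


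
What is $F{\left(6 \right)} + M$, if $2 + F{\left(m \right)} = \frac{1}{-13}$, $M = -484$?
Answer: $- \frac{6319}{13} \approx -486.08$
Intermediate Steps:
$F{\left(m \right)} = - \frac{27}{13}$ ($F{\left(m \right)} = -2 + \frac{1}{-13} = -2 - \frac{1}{13} = - \frac{27}{13}$)
$F{\left(6 \right)} + M = - \frac{27}{13} - 484 = - \frac{6319}{13}$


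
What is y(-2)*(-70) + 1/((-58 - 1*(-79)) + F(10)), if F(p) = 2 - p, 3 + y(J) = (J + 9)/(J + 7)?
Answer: 1457/13 ≈ 112.08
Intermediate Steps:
y(J) = -3 + (9 + J)/(7 + J) (y(J) = -3 + (J + 9)/(J + 7) = -3 + (9 + J)/(7 + J))
y(-2)*(-70) + 1/((-58 - 1*(-79)) + F(10)) = (2*(-6 - 1*(-2))/(7 - 2))*(-70) + 1/((-58 - 1*(-79)) + (2 - 1*10)) = (2*(-6 + 2)/5)*(-70) + 1/((-58 + 79) + (2 - 10)) = (2*(1/5)*(-4))*(-70) + 1/(21 - 8) = -8/5*(-70) + 1/13 = 112 + 1/13 = 1457/13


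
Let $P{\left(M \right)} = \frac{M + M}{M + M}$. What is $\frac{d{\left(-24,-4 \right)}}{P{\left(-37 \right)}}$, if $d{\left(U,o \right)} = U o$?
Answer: $96$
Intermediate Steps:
$P{\left(M \right)} = 1$ ($P{\left(M \right)} = \frac{2 M}{2 M} = 2 M \frac{1}{2 M} = 1$)
$\frac{d{\left(-24,-4 \right)}}{P{\left(-37 \right)}} = \frac{\left(-24\right) \left(-4\right)}{1} = 96 \cdot 1 = 96$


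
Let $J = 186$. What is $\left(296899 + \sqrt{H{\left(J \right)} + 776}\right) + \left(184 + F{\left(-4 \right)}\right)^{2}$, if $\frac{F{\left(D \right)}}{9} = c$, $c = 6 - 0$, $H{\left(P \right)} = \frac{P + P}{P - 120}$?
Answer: $353543 + \frac{\sqrt{94578}}{11} \approx 3.5357 \cdot 10^{5}$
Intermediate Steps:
$H{\left(P \right)} = \frac{2 P}{-120 + P}$
$c = 6$ ($c = 6 + 0 = 6$)
$F{\left(D \right)} = 54$ ($F{\left(D \right)} = 9 \cdot 6 = 54$)
$\left(296899 + \sqrt{H{\left(J \right)} + 776}\right) + \left(184 + F{\left(-4 \right)}\right)^{2} = \left(296899 + \sqrt{2 \cdot 186 \frac{1}{-120 + 186} + 776}\right) + \left(184 + 54\right)^{2} = \left(296899 + \sqrt{2 \cdot 186 \cdot \frac{1}{66} + 776}\right) + 238^{2} = \left(296899 + \sqrt{2 \cdot 186 \cdot \frac{1}{66} + 776}\right) + 56644 = \left(296899 + \sqrt{\frac{62}{11} + 776}\right) + 56644 = \left(296899 + \sqrt{\frac{8598}{11}}\right) + 56644 = \left(296899 + \frac{\sqrt{94578}}{11}\right) + 56644 = 353543 + \frac{\sqrt{94578}}{11}$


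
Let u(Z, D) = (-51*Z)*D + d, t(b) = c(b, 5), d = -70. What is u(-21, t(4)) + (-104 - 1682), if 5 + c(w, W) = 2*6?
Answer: 5641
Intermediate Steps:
c(w, W) = 7 (c(w, W) = -5 + 2*6 = -5 + 12 = 7)
t(b) = 7
u(Z, D) = -70 - 51*D*Z (u(Z, D) = (-51*Z)*D - 70 = -51*D*Z - 70 = -70 - 51*D*Z)
u(-21, t(4)) + (-104 - 1682) = (-70 - 51*7*(-21)) + (-104 - 1682) = (-70 + 7497) - 1786 = 7427 - 1786 = 5641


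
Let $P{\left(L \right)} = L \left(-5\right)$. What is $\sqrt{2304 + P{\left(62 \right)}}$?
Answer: $\sqrt{1994} \approx 44.654$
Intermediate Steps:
$P{\left(L \right)} = - 5 L$
$\sqrt{2304 + P{\left(62 \right)}} = \sqrt{2304 - 310} = \sqrt{1994}$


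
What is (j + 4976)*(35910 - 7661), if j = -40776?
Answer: -1011314200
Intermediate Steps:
(j + 4976)*(35910 - 7661) = (-40776 + 4976)*(35910 - 7661) = -35800*28249 = -1011314200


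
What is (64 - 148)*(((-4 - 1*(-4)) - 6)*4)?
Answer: 2016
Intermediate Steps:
(64 - 148)*(((-4 - 1*(-4)) - 6)*4) = -84*((-4 + 4) - 6)*4 = -84*(0 - 6)*4 = -(-504)*4 = -84*(-24) = 2016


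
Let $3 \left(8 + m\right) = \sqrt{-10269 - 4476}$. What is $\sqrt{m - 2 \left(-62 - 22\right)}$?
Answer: $\frac{\sqrt{1440 + 3 i \sqrt{14745}}}{3} \approx 12.748 + 1.5875 i$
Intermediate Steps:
$m = -8 + \frac{i \sqrt{14745}}{3}$ ($m = -8 + \frac{\sqrt{-10269 - 4476}}{3} = -8 + \frac{\sqrt{-14745}}{3} = -8 + \frac{i \sqrt{14745}}{3} \approx -8.0 + 40.476 i$)
$\sqrt{m - 2 \left(-62 - 22\right)} = \sqrt{\left(-8 + \frac{i \sqrt{14745}}{3}\right) - 2 \left(-62 - 22\right)} = \sqrt{\left(-8 + \frac{i \sqrt{14745}}{3}\right) - -168} = \sqrt{\left(-8 + \frac{i \sqrt{14745}}{3}\right) + 168} = \sqrt{160 + \frac{i \sqrt{14745}}{3}}$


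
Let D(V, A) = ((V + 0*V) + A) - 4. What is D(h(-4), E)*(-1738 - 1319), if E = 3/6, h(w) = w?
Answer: 45855/2 ≈ 22928.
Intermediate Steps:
E = 1/2 (E = 3*(1/6) = 1/2 ≈ 0.50000)
D(V, A) = -4 + A + V (D(V, A) = ((V + 0) + A) - 4 = (V + A) - 4 = (A + V) - 4 = -4 + A + V)
D(h(-4), E)*(-1738 - 1319) = (-4 + 1/2 - 4)*(-1738 - 1319) = -15/2*(-3057) = 45855/2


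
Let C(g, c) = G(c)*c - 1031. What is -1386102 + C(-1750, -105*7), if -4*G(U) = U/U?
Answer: -5547797/4 ≈ -1.3870e+6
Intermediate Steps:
G(U) = -¼ (G(U) = -U/(4*U) = -¼*1 = -¼)
C(g, c) = -1031 - c/4 (C(g, c) = -c/4 - 1031 = -1031 - c/4)
-1386102 + C(-1750, -105*7) = -1386102 + (-1031 - (-105)*7/4) = -1386102 + (-1031 - ¼*(-735)) = -1386102 + (-1031 + 735/4) = -1386102 - 3389/4 = -5547797/4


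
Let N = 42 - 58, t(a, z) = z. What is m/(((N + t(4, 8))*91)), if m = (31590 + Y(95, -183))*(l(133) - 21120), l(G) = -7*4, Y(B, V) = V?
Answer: 166048809/182 ≈ 9.1236e+5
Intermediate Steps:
N = -16
l(G) = -28
m = -664195236 (m = (31590 - 183)*(-28 - 21120) = 31407*(-21148) = -664195236)
m/(((N + t(4, 8))*91)) = -664195236*1/(91*(-16 + 8)) = -664195236/((-8*91)) = -664195236/(-728) = -664195236*(-1/728) = 166048809/182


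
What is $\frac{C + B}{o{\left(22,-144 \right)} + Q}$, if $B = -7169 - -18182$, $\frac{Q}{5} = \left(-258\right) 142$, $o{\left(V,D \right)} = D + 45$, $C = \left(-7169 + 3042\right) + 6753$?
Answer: $- \frac{13639}{183279} \approx -0.074417$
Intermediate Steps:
$C = 2626$ ($C = -4127 + 6753 = 2626$)
$o{\left(V,D \right)} = 45 + D$
$Q = -183180$ ($Q = 5 \left(\left(-258\right) 142\right) = 5 \left(-36636\right) = -183180$)
$B = 11013$ ($B = -7169 + 18182 = 11013$)
$\frac{C + B}{o{\left(22,-144 \right)} + Q} = \frac{2626 + 11013}{\left(45 - 144\right) - 183180} = \frac{13639}{-99 - 183180} = \frac{13639}{-183279} = 13639 \left(- \frac{1}{183279}\right) = - \frac{13639}{183279}$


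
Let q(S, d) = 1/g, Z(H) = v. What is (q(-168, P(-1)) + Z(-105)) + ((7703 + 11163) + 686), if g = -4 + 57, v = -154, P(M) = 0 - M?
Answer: 1028095/53 ≈ 19398.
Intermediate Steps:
P(M) = -M
Z(H) = -154
g = 53
q(S, d) = 1/53
(q(-168, P(-1)) + Z(-105)) + ((7703 + 11163) + 686) = (1/53 - 154) + ((7703 + 11163) + 686) = -8161/53 + (18866 + 686) = -8161/53 + 19552 = 1028095/53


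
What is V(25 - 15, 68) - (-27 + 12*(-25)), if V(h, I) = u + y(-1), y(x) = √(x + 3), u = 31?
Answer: 358 + √2 ≈ 359.41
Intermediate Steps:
y(x) = √(3 + x)
V(h, I) = 31 + √2 (V(h, I) = 31 + √(3 - 1) = 31 + √2)
V(25 - 15, 68) - (-27 + 12*(-25)) = (31 + √2) - (-27 + 12*(-25)) = (31 + √2) - (-27 - 300) = (31 + √2) - 1*(-327) = (31 + √2) + 327 = 358 + √2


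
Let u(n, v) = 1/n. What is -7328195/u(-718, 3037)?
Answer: 5261644010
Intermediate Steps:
-7328195/u(-718, 3037) = -7328195/(1/(-718)) = -7328195/(-1/718) = -7328195*(-718) = 5261644010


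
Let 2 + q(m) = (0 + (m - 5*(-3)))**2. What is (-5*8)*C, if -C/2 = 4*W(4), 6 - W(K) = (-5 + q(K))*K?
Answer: -451200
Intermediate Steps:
q(m) = -2 + (15 + m)**2 (q(m) = -2 + (0 + (m - 5*(-3)))**2 = -2 + (0 + (m + 15))**2 = -2 + (0 + (15 + m))**2 = -2 + (15 + m)**2)
W(K) = 6 - K*(-7 + (15 + K)**2) (W(K) = 6 - (-5 + (-2 + (15 + K)**2))*K = 6 - (-7 + (15 + K)**2)*K = 6 - K*(-7 + (15 + K)**2))
C = 11280 (C = -8*(6 + 7*4 - 1*4*(15 + 4)**2) = -8*(6 + 28 - 1*4*19**2) = -8*(6 + 28 - 1*4*361) = -8*(6 + 28 - 1444) = -8*(-1410) = -2*(-5640) = 11280)
(-5*8)*C = -5*8*11280 = -40*11280 = -451200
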